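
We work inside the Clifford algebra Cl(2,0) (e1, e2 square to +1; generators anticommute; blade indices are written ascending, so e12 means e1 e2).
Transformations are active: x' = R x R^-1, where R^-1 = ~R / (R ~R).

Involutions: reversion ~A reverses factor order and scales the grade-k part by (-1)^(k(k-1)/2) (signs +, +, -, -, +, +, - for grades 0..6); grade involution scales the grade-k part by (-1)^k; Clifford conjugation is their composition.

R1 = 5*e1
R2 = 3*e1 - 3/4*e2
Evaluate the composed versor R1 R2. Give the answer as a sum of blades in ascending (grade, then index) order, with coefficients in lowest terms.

Distribute over the terms of R1 (each basis-blade product reordered to ascending indices, repeated generators contracted through their squares):
(5*e1) R2 = 15 - 15/4*e12
Answer: 15 - 15/4*e12


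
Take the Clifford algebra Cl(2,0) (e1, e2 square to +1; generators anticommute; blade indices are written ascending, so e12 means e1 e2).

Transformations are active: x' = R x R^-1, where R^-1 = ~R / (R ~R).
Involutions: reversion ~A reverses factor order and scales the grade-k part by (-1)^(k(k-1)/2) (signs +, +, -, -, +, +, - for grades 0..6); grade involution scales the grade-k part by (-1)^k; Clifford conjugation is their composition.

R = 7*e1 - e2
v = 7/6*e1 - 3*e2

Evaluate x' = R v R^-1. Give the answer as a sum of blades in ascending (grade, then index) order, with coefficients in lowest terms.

~R = 7*e1 - e2, and R ~R = 50, so R^-1 = ~R / (50).
R v = 67/6 - 119/6*e12
Answer: 49/25*e1 + 383/150*e2


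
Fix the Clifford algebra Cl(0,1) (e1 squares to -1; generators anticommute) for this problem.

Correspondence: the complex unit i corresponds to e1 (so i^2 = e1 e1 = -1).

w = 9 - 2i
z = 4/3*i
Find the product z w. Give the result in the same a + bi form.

In blades: z = 4/3*e1, w = 9 - 2*e1.
Distribute z over w term by term (generator squares from the signature, products reordered to ascending indices): (4/3*e1)*w = 8/3 + 12*e1.
Sum: 8/3 + 12*e1; translating back through the correspondence:
Answer: 8/3 + 12i


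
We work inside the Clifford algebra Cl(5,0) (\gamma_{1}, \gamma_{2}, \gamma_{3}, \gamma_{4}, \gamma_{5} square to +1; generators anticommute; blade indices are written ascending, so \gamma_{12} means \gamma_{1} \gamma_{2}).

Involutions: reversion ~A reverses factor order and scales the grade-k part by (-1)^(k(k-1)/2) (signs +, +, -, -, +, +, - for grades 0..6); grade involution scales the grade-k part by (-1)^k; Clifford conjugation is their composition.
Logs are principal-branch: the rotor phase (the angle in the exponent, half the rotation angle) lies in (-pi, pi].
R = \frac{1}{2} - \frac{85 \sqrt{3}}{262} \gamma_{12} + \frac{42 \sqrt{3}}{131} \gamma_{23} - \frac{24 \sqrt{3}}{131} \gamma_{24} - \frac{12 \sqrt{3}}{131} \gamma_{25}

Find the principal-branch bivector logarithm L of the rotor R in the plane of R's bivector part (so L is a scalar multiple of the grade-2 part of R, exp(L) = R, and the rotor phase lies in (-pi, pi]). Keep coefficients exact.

The scalar part of R is \frac{1}{2}, which pins the rotor phase on the principal branch; dividing the bivector part by the sine of that phase recovers the unit plane, and L is the phase times that plane.
Concretely: cos(phase) = \frac{1}{2} gives phase = ±\frac{\pi}{3}, and since phase/sin(phase) is even the sign is immaterial: L = (phase/sin(phase)) * <R>_2 = (\frac{2 \sqrt{3} \pi}{9}) * <R>_2.
Answer: - \frac{85 \pi}{393} \gamma_{12} + \frac{28 \pi}{131} \gamma_{23} - \frac{16 \pi}{131} \gamma_{24} - \frac{8 \pi}{131} \gamma_{25}


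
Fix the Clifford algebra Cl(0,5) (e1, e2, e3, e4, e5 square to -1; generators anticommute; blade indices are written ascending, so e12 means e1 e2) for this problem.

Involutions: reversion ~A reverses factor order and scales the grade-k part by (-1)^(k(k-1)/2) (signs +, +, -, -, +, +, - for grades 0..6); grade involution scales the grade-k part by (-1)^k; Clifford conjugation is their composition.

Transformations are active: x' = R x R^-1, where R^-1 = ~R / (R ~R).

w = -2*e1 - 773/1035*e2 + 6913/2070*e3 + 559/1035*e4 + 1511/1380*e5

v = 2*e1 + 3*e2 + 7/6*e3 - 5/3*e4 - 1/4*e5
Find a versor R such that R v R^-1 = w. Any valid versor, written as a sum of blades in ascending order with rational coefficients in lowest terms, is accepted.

Why this works: both vectors square to -2477/144, so q(v) = q(w) and R = v + w = 2332/1035*e2 + 4664/1035*e3 - 1166/1035*e4 + 583/690*e5 carries v to w — its own direction survives, the complement (v - w)/2 flips.
Answer: 2332/1035*e2 + 4664/1035*e3 - 1166/1035*e4 + 583/690*e5


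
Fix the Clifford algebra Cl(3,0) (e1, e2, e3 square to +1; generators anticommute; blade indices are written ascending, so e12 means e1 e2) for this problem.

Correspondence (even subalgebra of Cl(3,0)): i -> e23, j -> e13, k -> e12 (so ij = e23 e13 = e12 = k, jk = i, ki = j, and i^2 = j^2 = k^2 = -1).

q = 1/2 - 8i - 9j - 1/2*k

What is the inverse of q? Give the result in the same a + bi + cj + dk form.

In blades: q = 1/2 - 1/2*e12 - 9*e13 - 8*e23.
With qbar = 1/2 + 1/2*e12 + 9*e13 + 8*e23 (scalar fixed, mapped units negated), q qbar = 291/2 (the sum of squared coefficients), so q^-1 = qbar / (291/2) = 1/291 + 1/291*e12 + 6/97*e13 + 16/291*e23; translating back:
Answer: 1/291 + 16/291*i + 6/97*j + 1/291*k


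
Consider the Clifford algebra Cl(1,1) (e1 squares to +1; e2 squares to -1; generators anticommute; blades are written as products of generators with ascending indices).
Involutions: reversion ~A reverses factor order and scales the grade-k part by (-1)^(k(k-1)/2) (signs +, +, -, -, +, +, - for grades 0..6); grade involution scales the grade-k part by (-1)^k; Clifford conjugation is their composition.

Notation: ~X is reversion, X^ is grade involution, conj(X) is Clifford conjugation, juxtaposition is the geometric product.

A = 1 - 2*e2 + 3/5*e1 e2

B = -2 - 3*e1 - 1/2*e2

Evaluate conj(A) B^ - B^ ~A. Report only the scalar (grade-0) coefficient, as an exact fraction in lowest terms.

first term: -3 + 33/10*e1 - 17/10*e2 - 24/5*e1 e2
second term: -1 + 27/10*e1 + 27/10*e2 - 24/5*e1 e2
Answer: -2


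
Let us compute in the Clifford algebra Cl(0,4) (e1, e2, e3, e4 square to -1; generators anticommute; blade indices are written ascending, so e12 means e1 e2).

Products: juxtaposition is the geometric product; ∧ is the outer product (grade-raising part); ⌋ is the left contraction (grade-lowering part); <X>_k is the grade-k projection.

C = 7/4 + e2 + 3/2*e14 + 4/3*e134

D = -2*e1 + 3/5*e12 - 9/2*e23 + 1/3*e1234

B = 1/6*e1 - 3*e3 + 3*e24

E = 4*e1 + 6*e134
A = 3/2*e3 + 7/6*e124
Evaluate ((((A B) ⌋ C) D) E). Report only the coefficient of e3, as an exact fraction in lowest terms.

step 1: 9/2 - 7/2*e1 - 1/4*e13 - 7/36*e24 - 9/2*e234 + 7/2*e1234
step 2: 63/8 + 9/2*e2 + 67/12*e4 + 27/4*e14 + 14/3*e34 + 6*e134
step 3: -261/20*e1 + 2*e2 + 81/4*e3 - 27/2*e4 + 4381/360*e12 + 67/6*e14 - 603/16*e23 - 501/20*e24 + 12*e34 + 67/36*e123 - 473/20*e124 - 47/6*e134 - 1149/40*e234 - 499/20*e1234
step 4: 26/5 - 72*e1 + 8927/45*e2 + 67*e3 + 134/3*e4 - 3607/20*e12 + 351/2*e14 + 12101/90*e23 + 3173/30*e24 + 3289/30*e34 - 6021/20*e123 + 5037/40*e124 + 48*e134 - 1607/60*e234 + 1029/10*e1234
Answer: 67


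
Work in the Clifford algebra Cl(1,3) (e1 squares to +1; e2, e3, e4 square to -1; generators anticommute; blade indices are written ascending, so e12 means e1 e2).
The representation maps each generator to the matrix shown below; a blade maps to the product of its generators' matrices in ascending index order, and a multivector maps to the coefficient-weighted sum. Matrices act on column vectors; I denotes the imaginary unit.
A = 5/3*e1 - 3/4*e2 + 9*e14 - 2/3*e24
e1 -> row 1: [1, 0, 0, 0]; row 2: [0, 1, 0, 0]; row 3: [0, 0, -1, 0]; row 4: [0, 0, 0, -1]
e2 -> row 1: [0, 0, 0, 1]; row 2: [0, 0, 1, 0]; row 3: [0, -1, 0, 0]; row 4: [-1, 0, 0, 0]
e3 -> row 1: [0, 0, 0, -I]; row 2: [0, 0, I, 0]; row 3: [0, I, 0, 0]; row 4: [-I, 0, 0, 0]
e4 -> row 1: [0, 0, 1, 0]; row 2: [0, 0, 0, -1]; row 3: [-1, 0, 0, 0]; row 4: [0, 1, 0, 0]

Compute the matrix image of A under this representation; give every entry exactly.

Bivector images (products of the table entries): rho(e14) = rho(e1)rho(e4) = row 1: [0, 0, 1, 0]; row 2: [0, 0, 0, -1]; row 3: [1, 0, 0, 0]; row 4: [0, -1, 0, 0]; rho(e24) = rho(e2)rho(e4) = row 1: [0, 1, 0, 0]; row 2: [-1, 0, 0, 0]; row 3: [0, 0, 0, 1]; row 4: [0, 0, -1, 0].
M = (5/3)*rho(e1) + (-3/4)*rho(e2) + (9)*rho(e14) + (-2/3)*rho(e24), summed entrywise:
Answer: row 1: [5/3, -2/3, 9, -3/4]; row 2: [2/3, 5/3, -3/4, -9]; row 3: [9, 3/4, -5/3, -2/3]; row 4: [3/4, -9, 2/3, -5/3]


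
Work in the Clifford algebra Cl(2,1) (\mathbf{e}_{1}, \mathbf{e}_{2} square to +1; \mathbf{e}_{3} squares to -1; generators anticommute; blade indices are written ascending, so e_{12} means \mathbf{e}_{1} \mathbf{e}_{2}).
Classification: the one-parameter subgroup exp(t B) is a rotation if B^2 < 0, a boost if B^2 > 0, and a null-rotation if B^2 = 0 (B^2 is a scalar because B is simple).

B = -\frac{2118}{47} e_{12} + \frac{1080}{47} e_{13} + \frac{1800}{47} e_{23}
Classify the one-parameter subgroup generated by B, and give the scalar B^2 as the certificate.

B^2 term by term: the squares give (-\frac{2118}{47})^2*(e_{12})^2 + (\frac{1080}{47})^2*(e_{13})^2 + (\frac{1800}{47})^2*(e_{23})^2 = \frac{4485924}{2209}*(-1) + \frac{1166400}{2209}*(+1) + \frac{3240000}{2209}*(+1) = -36 (each basis 2-blade squares to minus the product of its generators' squares); cross terms between blades sharing an index anticommute and cancel. So B^2 = -36.
Answer: rotation, certificate B^2 = -36. Check the certificate: B^2 = -36, and that sign is decisive whatever form B takes.


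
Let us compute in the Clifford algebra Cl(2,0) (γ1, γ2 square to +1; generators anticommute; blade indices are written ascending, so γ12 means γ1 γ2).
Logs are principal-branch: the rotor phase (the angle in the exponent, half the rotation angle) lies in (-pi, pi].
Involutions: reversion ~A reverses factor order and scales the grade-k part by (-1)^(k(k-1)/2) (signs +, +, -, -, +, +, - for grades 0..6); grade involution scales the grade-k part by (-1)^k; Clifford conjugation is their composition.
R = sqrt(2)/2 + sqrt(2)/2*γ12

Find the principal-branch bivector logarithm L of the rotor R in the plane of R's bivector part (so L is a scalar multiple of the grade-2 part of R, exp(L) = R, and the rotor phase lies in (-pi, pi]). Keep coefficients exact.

The scalar part of R is sqrt(2)/2, and that scalar determines the rotor phase on the principal branch; recovering the unit plane as bivector-part over sine of the phase gives L = phase * plane.
Concretely: cos(phase) = sqrt(2)/2 gives phase = ±pi/4, and since phase/sin(phase) is even the sign is immaterial: L = (phase/sin(phase)) * <R>_2 = (sqrt(2)*pi/4) * <R>_2.
Answer: pi/4*γ12


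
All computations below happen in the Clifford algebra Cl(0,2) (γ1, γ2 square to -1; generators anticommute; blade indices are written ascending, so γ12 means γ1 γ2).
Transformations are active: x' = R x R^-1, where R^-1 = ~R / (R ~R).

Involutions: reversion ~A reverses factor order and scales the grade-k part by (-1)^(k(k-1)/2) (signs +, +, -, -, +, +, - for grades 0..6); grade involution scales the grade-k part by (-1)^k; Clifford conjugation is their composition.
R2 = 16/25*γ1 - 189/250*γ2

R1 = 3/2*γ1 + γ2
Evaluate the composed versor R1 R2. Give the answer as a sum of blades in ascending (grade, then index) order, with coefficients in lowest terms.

Distribute over the terms of R1 (each basis-blade product reordered to ascending indices, repeated generators contracted through their squares):
(3/2*γ1) R2 = -24/25 - 567/500*γ12
(γ2) R2 = 189/250 - 16/25*γ12
Summing the partial products and collecting blades:
Answer: -51/250 - 887/500*γ12


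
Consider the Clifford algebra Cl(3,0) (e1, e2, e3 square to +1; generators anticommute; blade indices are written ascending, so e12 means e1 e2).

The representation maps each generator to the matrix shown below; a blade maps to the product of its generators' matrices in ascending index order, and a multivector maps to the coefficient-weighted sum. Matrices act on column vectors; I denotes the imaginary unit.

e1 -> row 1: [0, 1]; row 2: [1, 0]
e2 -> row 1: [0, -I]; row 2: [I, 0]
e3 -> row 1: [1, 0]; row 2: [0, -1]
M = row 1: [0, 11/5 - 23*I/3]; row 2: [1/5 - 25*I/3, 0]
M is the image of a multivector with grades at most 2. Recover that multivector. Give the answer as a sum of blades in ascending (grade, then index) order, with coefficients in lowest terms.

Method: 1, rho(e1), rho(e2), rho(e3) form a trace-orthogonal basis of the 2x2 complex matrices (tr(X Y) = 2 if X = Y, else 0), so M = m0*1 + m1*rho(e1) + m2*rho(e2) + m3*rho(e3) with m0 = tr(M)/2 = 0, m1 = tr(M rho(e1))/2 = 6/5 - 8*I, m2 = tr(M rho(e2))/2 = -1/3 + I, m3 = tr(M rho(e3))/2 = 0.
Multiplying table entries, the bivector images are rho(e12) = I*rho(e3), rho(e13) = -I*rho(e2), rho(e23) = I*rho(e1); with real blade coefficients the real parts of m0..m3 are the coefficients of 1, e1, e2, e3 and the imaginary parts give the bivectors (e23: Im m1, e13: -Im m2, e12: Im m3).
Answer: 6/5*e1 - 1/3*e2 - e13 - 8*e23


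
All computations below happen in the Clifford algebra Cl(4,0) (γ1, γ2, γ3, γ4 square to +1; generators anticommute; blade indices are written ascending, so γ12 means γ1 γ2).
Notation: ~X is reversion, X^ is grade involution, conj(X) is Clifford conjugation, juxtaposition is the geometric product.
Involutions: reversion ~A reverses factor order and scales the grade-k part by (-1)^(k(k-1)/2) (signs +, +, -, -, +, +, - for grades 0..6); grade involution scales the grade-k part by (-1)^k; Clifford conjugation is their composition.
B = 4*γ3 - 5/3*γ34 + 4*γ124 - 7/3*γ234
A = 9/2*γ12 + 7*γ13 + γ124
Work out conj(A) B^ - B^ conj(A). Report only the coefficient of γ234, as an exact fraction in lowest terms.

first term: 4 + 28*γ1 - 18*γ4 + 7/3*γ13 + 35/3*γ14 + 59/3*γ123 + 49/3*γ124 - 21/2*γ134 + 28*γ234 + 23/2*γ1234
second term: 4 - 28*γ1 - 18*γ4 - 7/3*γ13 - 35/3*γ14 + 49/3*γ123 - 49/3*γ124 + 21/2*γ134 - 28*γ234 + 7/2*γ1234
Answer: 56


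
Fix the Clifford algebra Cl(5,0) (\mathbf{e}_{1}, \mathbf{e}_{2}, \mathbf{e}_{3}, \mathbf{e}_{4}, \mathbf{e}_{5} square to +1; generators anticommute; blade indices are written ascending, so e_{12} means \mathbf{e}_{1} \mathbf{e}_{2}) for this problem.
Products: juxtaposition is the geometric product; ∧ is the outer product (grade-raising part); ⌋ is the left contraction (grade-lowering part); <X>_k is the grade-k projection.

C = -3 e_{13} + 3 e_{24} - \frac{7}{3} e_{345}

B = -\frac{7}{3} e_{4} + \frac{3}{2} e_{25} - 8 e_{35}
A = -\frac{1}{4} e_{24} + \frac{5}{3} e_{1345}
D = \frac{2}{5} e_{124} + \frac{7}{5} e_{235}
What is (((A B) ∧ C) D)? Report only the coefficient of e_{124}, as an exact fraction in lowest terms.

step 1: \frac{7}{12} e_{2} - \frac{40}{3} e_{14} + \frac{3}{8} e_{45} + \frac{35}{9} e_{135} - \frac{5}{2} e_{1234} - 2 e_{2345}
step 2: \frac{7}{4} e_{123} - \frac{9}{8} e_{1345} - \frac{49}{36} e_{2345} - \frac{35}{3} e_{12345}
step 3: \frac{343}{180} e_{4} + \frac{49}{3} e_{14} - \frac{49}{20} e_{15} - \frac{7}{10} e_{34} - \frac{14}{3} e_{35} + \frac{63}{40} e_{124} - \frac{49}{90} e_{135} + \frac{9}{20} e_{235}
Answer: \frac{63}{40}


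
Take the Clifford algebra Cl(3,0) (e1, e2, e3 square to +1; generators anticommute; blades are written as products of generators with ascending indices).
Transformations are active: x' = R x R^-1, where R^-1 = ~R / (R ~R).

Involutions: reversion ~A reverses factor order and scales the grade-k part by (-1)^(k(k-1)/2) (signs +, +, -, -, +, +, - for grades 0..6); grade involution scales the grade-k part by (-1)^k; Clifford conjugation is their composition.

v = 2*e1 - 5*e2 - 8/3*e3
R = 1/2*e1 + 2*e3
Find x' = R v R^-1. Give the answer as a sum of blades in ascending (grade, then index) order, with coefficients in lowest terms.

~R = 1/2*e1 + 2*e3, and R ~R = 17/4, so R^-1 = ~R / (17/4).
R v = -13/3 - 5/2*e1 e2 - 16/3*e1 e3 + 10*e2 e3
Answer: -154/51*e1 + 5*e2 - 24/17*e3


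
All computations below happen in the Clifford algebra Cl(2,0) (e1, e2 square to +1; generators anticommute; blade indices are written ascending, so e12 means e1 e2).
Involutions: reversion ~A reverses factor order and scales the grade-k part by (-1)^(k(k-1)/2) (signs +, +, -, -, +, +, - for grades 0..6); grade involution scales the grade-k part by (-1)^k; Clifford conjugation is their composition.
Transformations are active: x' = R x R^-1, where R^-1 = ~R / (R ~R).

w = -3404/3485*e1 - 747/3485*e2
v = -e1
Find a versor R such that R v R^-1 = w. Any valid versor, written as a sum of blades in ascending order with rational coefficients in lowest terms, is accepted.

Key observation: q(v) = q(w) = 1 (sandwiches preserve the norm), so R = v + w = -6889/3485*e1 - 747/3485*e2 works whenever it is invertible — the component of v along it is kept and (v - w)/2 reverses, sending v to w.
Answer: -6889/3485*e1 - 747/3485*e2


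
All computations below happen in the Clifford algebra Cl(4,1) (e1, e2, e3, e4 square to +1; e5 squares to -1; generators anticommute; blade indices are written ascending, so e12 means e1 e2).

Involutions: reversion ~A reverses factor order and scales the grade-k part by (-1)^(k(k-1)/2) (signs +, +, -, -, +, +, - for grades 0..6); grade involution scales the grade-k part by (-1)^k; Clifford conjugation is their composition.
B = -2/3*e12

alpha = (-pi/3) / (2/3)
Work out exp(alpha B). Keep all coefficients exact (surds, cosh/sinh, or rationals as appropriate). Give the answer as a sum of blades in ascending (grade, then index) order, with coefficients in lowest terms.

B^2 = (-2/3)^2*(e12)^2 = 4/9*(-1) = -4/9 (a basis 2-blade squares to minus the product of its generators' squares).
B^2 = -4/9 — B^2 < 0, so the exponential closes trigonometrically: l = 2/3, alpha*l = -pi/3, so exp(alpha B) = cos(-pi/3) + (sin(-pi/3)/(2/3))*B = 1/2 + (-3*sqrt(3)/4)*B.
Answer: 1/2 + sqrt(3)/2*e12


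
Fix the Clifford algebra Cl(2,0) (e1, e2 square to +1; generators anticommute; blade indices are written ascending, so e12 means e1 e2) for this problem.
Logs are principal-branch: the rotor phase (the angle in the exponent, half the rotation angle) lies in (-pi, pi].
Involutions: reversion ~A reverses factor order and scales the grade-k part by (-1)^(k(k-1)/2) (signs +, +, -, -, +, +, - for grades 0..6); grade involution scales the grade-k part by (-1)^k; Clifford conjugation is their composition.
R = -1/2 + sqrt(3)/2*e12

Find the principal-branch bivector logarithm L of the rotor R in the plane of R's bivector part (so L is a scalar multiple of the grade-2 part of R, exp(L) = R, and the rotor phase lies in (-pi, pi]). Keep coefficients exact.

The scalar part of R is -1/2, which fixes the principal-branch rotor phase; the unit plane is then the bivector part divided by the sine of that phase, and L is that plane scaled by the phase.
Concretely: cos(phase) = -1/2 gives phase = ±2*pi/3, and since phase/sin(phase) is even the sign is immaterial: L = (phase/sin(phase)) * <R>_2 = (4*sqrt(3)*pi/9) * <R>_2.
Answer: 2*pi/3*e12


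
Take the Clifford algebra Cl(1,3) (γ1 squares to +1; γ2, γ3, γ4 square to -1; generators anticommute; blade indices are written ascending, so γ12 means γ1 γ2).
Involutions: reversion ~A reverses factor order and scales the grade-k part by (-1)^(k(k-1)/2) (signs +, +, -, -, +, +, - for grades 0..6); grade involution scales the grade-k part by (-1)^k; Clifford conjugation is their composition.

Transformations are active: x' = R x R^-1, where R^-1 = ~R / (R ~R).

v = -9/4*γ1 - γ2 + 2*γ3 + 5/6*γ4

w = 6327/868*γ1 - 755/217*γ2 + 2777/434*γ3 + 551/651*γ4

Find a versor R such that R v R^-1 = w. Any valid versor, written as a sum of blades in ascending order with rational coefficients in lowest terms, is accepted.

Sketch: the shared square -91/144 makes R = v + w = 2187/434*γ1 - 972/217*γ2 + 3645/434*γ3 + 729/434*γ4 the natural versor; its sandwich fixes that direction, negates (v - w)/2, and sends v to w.
Answer: 2187/434*γ1 - 972/217*γ2 + 3645/434*γ3 + 729/434*γ4


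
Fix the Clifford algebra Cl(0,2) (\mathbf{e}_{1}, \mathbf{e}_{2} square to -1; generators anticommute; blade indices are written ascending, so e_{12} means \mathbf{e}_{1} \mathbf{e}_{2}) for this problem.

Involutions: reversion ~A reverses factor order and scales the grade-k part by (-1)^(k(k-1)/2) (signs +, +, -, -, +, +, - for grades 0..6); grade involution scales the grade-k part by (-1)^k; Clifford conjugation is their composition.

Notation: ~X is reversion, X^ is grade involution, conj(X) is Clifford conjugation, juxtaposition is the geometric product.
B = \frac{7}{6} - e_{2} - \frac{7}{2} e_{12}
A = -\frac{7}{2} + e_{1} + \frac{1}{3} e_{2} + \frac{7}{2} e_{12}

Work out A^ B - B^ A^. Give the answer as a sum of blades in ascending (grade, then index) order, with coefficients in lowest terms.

first term: \frac{47}{6} + \frac{7}{2} e_{1} - \frac{7}{18} e_{2} + \frac{52}{3} e_{12}
second term: \frac{17}{2} + \frac{7}{6} e_{1} - \frac{7}{18} e_{2} + \frac{52}{3} e_{12}
Answer: -\frac{2}{3} + \frac{7}{3} e_{1}


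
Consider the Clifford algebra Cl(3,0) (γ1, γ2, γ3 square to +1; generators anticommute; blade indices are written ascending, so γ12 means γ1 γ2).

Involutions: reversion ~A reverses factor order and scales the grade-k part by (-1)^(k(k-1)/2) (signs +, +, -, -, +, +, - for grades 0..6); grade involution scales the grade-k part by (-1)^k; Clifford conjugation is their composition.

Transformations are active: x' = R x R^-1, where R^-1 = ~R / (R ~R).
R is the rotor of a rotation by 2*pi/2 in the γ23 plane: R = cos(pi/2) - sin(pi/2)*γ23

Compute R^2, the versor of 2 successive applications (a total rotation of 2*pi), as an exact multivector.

Because a rotor carries half the rotation angle, composing 2 copies of this γ23-plane rotor multiplies the phase: 2*(pi/2) = pi, hence R^2 = cos(pi) - sin(pi)*γ23.
cos(pi) = -1 and sin(pi) = 0, so R^2 = -1. The total rotation 2*pi is 1 full turn, so every vector returns to itself, yet the rotor is -1, on the OTHER sheet of the double cover (an odd number of 2*pi turns).
Answer: -1


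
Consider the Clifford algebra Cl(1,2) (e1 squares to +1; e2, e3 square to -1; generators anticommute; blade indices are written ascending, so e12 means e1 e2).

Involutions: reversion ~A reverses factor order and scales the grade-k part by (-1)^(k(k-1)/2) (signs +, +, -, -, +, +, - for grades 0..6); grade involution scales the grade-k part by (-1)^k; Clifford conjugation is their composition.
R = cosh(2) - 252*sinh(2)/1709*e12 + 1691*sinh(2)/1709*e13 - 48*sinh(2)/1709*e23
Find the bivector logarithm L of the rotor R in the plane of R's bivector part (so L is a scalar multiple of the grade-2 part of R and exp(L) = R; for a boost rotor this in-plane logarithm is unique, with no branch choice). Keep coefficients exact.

The scalar part of R is cosh(2), giving the rapidity magnitude (cosh is even); the bivector part supplies orientation, its quotient by sinh of the rapidity is the plane, and L = rapidity * plane — unique in that plane, since flipping both signs leaves L unchanged.
Concretely: cosh(rapidity) = cosh(2) gives rapidity = ±2, and since rapidity/sinh(rapidity) is even the sign is immaterial: L = (rapidity/sinh(rapidity)) * <R>_2 = (2/sinh(2)) * <R>_2.
Answer: -504/1709*e12 + 3382/1709*e13 - 96/1709*e23


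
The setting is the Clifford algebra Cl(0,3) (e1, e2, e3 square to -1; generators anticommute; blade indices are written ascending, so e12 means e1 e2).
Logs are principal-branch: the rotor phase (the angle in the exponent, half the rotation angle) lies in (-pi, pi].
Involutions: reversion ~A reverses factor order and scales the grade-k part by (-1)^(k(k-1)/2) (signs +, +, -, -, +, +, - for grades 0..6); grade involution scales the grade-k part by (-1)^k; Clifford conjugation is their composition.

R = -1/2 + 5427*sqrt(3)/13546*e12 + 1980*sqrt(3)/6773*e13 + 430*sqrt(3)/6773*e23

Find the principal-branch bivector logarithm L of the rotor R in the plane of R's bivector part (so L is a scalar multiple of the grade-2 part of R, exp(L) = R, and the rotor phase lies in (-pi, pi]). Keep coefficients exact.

The scalar part of R is -1/2, which pins the rotor phase on the principal branch; dividing the bivector part by the sine of that phase recovers the unit plane, and L is the phase times that plane.
Concretely: cos(phase) = -1/2 gives phase = ±2*pi/3, and since phase/sin(phase) is even the sign is immaterial: L = (phase/sin(phase)) * <R>_2 = (4*sqrt(3)*pi/9) * <R>_2.
Answer: 3618*pi/6773*e12 + 2640*pi/6773*e13 + 1720*pi/20319*e23


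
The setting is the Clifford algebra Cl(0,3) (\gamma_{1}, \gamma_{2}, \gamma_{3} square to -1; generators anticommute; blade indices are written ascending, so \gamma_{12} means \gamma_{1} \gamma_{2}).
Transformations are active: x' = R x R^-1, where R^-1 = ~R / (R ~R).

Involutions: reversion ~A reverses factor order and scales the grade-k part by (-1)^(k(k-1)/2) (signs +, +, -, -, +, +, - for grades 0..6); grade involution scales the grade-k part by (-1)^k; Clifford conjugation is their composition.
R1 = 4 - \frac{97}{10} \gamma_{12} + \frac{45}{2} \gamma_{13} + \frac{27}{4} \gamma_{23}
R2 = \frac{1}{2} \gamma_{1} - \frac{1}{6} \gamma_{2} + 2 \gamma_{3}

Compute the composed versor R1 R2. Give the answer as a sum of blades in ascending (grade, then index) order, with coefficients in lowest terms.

Distribute over the terms of R2 (each basis-blade product reordered to ascending indices, repeated generators contracted through their squares):
R1 (\frac{1}{2} \gamma_{1}) = 2 \gamma_{1} - \frac{97}{20} \gamma_{2} + \frac{45}{4} \gamma_{3} + \frac{27}{8} \gamma_{123}
R1 (-\frac{1}{6} \gamma_{2}) = -\frac{97}{60} \gamma_{1} - \frac{2}{3} \gamma_{2} - \frac{9}{8} \gamma_{3} + \frac{15}{4} \gamma_{123}
R1 (2 \gamma_{3}) = -45 \gamma_{1} - \frac{27}{2} \gamma_{2} + 8 \gamma_{3} - \frac{97}{5} \gamma_{123}
Summing the partial products and collecting blades:
Answer: -\frac{2677}{60} \gamma_{1} - \frac{1141}{60} \gamma_{2} + \frac{145}{8} \gamma_{3} - \frac{491}{40} \gamma_{123}


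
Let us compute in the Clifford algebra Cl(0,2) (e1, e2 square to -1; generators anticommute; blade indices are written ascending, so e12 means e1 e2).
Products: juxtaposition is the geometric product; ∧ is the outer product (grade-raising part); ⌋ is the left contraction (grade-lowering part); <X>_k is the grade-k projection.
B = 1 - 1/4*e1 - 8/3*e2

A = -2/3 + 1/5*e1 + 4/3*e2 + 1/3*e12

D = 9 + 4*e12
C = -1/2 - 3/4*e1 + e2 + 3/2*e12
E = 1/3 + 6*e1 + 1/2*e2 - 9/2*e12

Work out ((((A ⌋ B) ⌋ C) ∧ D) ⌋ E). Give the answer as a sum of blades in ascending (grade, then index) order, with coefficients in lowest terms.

step 1: 529/180 + 1/6*e1 + 16/9*e2
step 2: -281/90 + 37/80*e1 + 121/45*e2 + 529/120*e12
step 3: -281/10 + 333/80*e1 + 121/5*e2 + 9787/360*e12
step 4: 3643/48 - 555/2*e1 + 749/160*e2 + 2529/20*e12
Answer: 3643/48 - 555/2*e1 + 749/160*e2 + 2529/20*e12


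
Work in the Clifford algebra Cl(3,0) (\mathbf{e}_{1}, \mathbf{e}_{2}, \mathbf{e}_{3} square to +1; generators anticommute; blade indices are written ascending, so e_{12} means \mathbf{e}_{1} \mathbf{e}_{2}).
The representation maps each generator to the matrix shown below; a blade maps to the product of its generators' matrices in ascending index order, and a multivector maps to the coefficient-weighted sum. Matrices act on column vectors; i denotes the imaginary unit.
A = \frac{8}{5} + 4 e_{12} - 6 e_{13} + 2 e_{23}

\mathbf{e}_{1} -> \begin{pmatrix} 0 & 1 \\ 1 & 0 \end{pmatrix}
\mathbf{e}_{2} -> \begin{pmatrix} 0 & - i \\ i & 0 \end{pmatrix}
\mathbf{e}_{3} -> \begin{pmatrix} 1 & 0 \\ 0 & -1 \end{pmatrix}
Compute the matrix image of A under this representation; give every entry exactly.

Bivector images (products of the table entries): rho(e_{12}) = rho(\mathbf{e}_{1})rho(\mathbf{e}_{2}) = \begin{pmatrix} i & 0 \\ 0 & - i \end{pmatrix}; rho(e_{13}) = rho(\mathbf{e}_{1})rho(\mathbf{e}_{3}) = \begin{pmatrix} 0 & -1 \\ 1 & 0 \end{pmatrix}; rho(e_{23}) = rho(\mathbf{e}_{2})rho(\mathbf{e}_{3}) = \begin{pmatrix} 0 & i \\ i & 0 \end{pmatrix}.
M = (\frac{8}{5})*1 + (4)*rho(e_{12}) + (-6)*rho(e_{13}) + (2)*rho(e_{23}), summed entrywise (1 is the identity matrix):
Answer: \begin{pmatrix} \frac{8}{5} + 4 i & 6 + 2 i \\ -6 + 2 i & \frac{8}{5} - 4 i \end{pmatrix}


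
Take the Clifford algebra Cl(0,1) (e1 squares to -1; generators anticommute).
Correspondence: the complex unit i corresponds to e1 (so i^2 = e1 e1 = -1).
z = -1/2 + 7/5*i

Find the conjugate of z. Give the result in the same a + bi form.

In blades: z = -1/2 + 7/5*e1.
Conjugation here is Clifford conjugation: the scalar is fixed and the grade-1 and grade-2 blades all flip sign, giving -1/2 - 7/5*e1; translating back:
Answer: -1/2 - 7/5*i


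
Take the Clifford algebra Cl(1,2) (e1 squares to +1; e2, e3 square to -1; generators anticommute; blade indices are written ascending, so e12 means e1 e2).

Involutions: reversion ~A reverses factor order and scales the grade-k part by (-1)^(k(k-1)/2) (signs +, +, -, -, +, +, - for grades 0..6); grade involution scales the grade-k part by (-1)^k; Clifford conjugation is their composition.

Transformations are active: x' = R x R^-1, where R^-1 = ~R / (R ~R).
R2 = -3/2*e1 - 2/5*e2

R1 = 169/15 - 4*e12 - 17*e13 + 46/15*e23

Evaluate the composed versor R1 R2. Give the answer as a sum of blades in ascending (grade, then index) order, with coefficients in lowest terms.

Distribute over the terms of R2 (each basis-blade product reordered to ascending indices, repeated generators contracted through their squares):
R1 (-3/2*e1) = -169/10*e1 - 6*e2 - 51/2*e3 - 23/5*e123
R1 (-2/5*e2) = -8/5*e1 - 338/75*e2 - 92/75*e3 - 34/5*e123
Summing the partial products and collecting blades:
Answer: -37/2*e1 - 788/75*e2 - 4009/150*e3 - 57/5*e123


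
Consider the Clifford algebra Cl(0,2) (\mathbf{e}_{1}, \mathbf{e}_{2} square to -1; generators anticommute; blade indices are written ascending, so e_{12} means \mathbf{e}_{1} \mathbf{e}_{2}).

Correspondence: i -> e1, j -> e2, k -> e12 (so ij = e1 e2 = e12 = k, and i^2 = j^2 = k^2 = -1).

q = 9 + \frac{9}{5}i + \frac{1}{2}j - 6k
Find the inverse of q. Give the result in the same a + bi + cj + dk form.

In blades: q = 9 + \frac{9}{5} e_{1} + \frac{1}{2} e_{2} - 6 e_{12}.
With qbar = 9 - \frac{9}{5} e_{1} - \frac{1}{2} e_{2} + 6 e_{12} (scalar fixed, mapped units negated), q qbar = \frac{12049}{100} (the sum of squared coefficients), so q^-1 = qbar / (\frac{12049}{100}) = \frac{900}{12049} - \frac{180}{12049} e_{1} - \frac{50}{12049} e_{2} + \frac{600}{12049} e_{12}; translating back:
Answer: \frac{900}{12049} - \frac{180}{12049}i - \frac{50}{12049}j + \frac{600}{12049}k


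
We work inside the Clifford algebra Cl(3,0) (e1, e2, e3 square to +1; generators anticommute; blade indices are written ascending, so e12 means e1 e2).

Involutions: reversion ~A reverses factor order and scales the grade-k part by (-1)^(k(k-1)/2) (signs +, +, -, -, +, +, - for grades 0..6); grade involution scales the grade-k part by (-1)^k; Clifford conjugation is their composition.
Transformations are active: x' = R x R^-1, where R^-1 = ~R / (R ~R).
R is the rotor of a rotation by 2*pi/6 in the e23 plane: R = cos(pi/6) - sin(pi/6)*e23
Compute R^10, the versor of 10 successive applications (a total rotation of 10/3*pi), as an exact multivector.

Because a rotor carries half the rotation angle, composing 10 copies of this e23-plane rotor multiplies the phase: 10*(pi/6) = 5*pi/3, hence R^10 = cos(5*pi/3) - sin(5*pi/3)*e23.
cos(5*pi/3) = 1/2 and sin(5*pi/3) = -sqrt(3)/2, so R^10 = 1/2 + sqrt(3)/2*e23. The net rotation is 4/3*pi (after discarding 1 full turn, each of which contributes a factor -1 to the rotor); the rotor keeps the half-angle phase exactly.
Answer: 1/2 + sqrt(3)/2*e23


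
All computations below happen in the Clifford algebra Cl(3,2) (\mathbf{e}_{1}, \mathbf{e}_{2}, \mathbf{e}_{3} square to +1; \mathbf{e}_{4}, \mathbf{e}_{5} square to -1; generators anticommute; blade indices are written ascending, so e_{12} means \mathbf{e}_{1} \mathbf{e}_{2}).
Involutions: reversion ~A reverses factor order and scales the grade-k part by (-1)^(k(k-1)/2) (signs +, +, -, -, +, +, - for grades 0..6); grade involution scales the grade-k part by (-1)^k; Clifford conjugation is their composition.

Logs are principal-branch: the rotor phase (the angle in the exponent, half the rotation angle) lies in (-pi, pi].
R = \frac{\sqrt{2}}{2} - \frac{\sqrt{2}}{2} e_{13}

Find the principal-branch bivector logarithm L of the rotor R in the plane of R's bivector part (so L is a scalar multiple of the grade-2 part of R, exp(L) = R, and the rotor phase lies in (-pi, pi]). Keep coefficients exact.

The scalar part of R is \frac{\sqrt{2}}{2}, which fixes the principal-branch rotor phase; the unit plane is then the bivector part divided by the sine of that phase, and L is that plane scaled by the phase.
Concretely: cos(phase) = \frac{\sqrt{2}}{2} gives phase = ±\frac{\pi}{4}, and since phase/sin(phase) is even the sign is immaterial: L = (phase/sin(phase)) * <R>_2 = (\frac{\sqrt{2} \pi}{4}) * <R>_2.
Answer: - \frac{\pi}{4} e_{13}


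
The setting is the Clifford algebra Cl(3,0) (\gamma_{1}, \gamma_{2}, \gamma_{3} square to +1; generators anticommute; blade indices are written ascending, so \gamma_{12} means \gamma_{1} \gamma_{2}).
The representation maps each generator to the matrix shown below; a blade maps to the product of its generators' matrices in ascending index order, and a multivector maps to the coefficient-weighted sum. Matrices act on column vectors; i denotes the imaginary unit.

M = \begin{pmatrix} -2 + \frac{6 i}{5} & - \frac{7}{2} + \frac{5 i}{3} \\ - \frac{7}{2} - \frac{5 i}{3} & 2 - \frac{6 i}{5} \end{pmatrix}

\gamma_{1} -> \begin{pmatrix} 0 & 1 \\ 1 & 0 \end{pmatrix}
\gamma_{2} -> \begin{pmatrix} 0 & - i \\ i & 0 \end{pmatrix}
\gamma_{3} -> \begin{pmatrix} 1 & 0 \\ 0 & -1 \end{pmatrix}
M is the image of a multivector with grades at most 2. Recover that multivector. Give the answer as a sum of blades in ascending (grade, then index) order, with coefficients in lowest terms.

Method: 1, rho(\gamma_{1}), rho(\gamma_{2}), rho(\gamma_{3}) form a trace-orthogonal basis of the 2x2 complex matrices (tr(X Y) = 2 if X = Y, else 0), so M = m0*1 + m1*rho(\gamma_{1}) + m2*rho(\gamma_{2}) + m3*rho(\gamma_{3}) with m0 = tr(M)/2 = 0, m1 = tr(M rho(\gamma_{1}))/2 = - \frac{7}{2}, m2 = tr(M rho(\gamma_{2}))/2 = - \frac{5}{3}, m3 = tr(M rho(\gamma_{3}))/2 = -2 + \frac{6 i}{5}.
Multiplying table entries, the bivector images are rho(\gamma_{12}) = i*rho(\gamma_{3}), rho(\gamma_{13}) = -i*rho(\gamma_{2}), rho(\gamma_{23}) = i*rho(\gamma_{1}); with real blade coefficients the real parts of m0..m3 are the coefficients of 1, \gamma_{1}, \gamma_{2}, \gamma_{3} and the imaginary parts give the bivectors (\gamma_{23}: Im m1, \gamma_{13}: -Im m2, \gamma_{12}: Im m3).
Answer: -\frac{7}{2} \gamma_{1} - \frac{5}{3} \gamma_{2} - 2 \gamma_{3} + \frac{6}{5} \gamma_{12}


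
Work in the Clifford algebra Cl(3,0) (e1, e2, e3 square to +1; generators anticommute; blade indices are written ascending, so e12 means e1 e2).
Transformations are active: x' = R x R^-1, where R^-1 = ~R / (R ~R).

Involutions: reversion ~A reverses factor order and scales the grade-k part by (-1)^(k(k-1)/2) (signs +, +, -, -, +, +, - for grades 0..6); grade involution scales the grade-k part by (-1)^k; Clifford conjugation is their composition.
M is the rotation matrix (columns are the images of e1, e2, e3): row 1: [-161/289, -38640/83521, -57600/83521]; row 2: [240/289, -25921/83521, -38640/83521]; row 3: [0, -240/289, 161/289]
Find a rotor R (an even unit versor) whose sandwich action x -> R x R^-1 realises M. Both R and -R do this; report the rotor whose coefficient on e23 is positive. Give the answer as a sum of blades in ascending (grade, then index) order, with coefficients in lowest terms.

Method: write R = a + b12*e12 + b13*e13 + b23*e23 with a^2 + b12^2 + b13^2 + b23^2 = 1 (so R^-1 = ~R). Expanding the columns R e_j ~R gives tr M = 4a^2 - 1 and, from the antisymmetric part, M21 - M12 = -4a*b12, M13 - M31 = 4a*b13, M32 - M23 = -4a*b23.
Here tr M = -25921/83521, so a^2 = (1 + tr M)/4 = 14400/83521 and a = ±120/289. Taking a = 120/289: M21 - M12 = 108000/83521, M13 - M31 = -57600/83521, M32 - M23 = -30720/83521, giving b12 = -225/289, b13 = -120/289, b23 = 64/289, i.e. R = 120/289 - 225/289*e12 - 120/289*e13 + 64/289*e23.
Its e23 coefficient is already positive.
Answer: 120/289 - 225/289*e12 - 120/289*e13 + 64/289*e23. Recall the cover is two-to-one: with M of trace -25921/83521, both preimages act alike, and the stated e23 sign chooses the sheet.


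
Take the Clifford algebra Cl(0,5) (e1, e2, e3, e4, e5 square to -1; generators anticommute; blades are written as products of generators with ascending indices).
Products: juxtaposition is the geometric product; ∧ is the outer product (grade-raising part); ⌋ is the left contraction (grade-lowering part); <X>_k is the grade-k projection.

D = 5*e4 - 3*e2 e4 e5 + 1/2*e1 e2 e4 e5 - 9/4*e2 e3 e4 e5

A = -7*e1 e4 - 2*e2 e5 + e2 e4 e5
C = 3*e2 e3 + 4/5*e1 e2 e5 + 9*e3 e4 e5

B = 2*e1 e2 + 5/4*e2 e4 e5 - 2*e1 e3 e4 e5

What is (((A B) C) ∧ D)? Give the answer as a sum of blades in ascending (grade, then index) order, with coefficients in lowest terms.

step 1: 5/4 - 5/2*e4 - 4*e1 e5 + 14*e2 e4 + 14*e3 e5 - 2*e1 e2 e3 - 35/4*e1 e2 e5 + 2*e1 e4 e5 - 4*e1 e2 e3 e4
step 2: -7 + 6*e1 - 16/5*e2 + 126*e4 - 18*e1 e3 + 12*e1 e4 + 15/4*e2 e3 + 8/5*e2 e4 + 42*e2 e5 - 42*e3 e4 - 209/10*e3 e5 - 56/5*e1 e2 e3 + 37*e1 e2 e5 + 36*e1 e3 e4 + 105/4*e1 e3 e5 + 56/5*e1 e4 e5 - 15/2*e2 e3 e4 + 126*e2 e3 e5 + 289/20*e3 e4 e5 + 315/4*e1 e2 e3 e4 - 12*e1 e2 e3 e5 + 16*e1 e2 e4 e5 + 6*e1 e2 e3 e4 e5
step 3: -35*e4 + 30*e1 e4 - 16*e2 e4 - 90*e1 e3 e4 + 75/4*e2 e3 e4 - 189*e2 e4 e5 + 209/2*e3 e4 e5 - 56*e1 e2 e3 e4 - 413/2*e1 e2 e4 e5 - 525/4*e1 e3 e4 e5 - 2457/4*e2 e3 e4 e5 - 15/2*e1 e2 e3 e4 e5
Answer: -35*e4 + 30*e1 e4 - 16*e2 e4 - 90*e1 e3 e4 + 75/4*e2 e3 e4 - 189*e2 e4 e5 + 209/2*e3 e4 e5 - 56*e1 e2 e3 e4 - 413/2*e1 e2 e4 e5 - 525/4*e1 e3 e4 e5 - 2457/4*e2 e3 e4 e5 - 15/2*e1 e2 e3 e4 e5


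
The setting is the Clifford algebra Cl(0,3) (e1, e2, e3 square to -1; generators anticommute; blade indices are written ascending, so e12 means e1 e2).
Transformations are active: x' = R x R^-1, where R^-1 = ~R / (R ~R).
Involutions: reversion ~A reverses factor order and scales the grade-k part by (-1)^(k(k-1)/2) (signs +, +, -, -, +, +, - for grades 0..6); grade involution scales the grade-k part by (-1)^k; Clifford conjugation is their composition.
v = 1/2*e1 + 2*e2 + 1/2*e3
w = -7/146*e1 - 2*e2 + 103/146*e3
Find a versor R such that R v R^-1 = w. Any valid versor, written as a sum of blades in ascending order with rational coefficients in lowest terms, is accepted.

Reasoning: v^2 = w^2 = -9/2 since conjugation preserves the quadratic form; R = v + w = 33/73*e1 + 88/73*e3 is then valid when invertible, keeping its own part and reversing (v - w)/2.
Answer: 33/73*e1 + 88/73*e3


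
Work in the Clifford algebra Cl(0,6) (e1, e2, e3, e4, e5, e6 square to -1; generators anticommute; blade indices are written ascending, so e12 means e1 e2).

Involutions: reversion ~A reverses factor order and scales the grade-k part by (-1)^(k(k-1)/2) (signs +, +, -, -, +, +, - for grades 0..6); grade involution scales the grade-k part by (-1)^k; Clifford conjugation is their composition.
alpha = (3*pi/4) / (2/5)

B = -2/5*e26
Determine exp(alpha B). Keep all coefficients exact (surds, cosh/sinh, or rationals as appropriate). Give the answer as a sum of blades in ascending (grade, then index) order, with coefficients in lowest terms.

B^2 = (-2/5)^2*(e26)^2 = 4/25*(-1) = -4/25 (a basis 2-blade squares to minus the product of its generators' squares).
B^2 = -4/25 — the negative square puts this in the circular regime; l = 2/5, alpha*l = 3*pi/4, so exp(alpha B) = cos(3*pi/4) + (sin(3*pi/4)/(2/5))*B = -sqrt(2)/2 + (5*sqrt(2)/4)*B.
Answer: -sqrt(2)/2 - sqrt(2)/2*e26


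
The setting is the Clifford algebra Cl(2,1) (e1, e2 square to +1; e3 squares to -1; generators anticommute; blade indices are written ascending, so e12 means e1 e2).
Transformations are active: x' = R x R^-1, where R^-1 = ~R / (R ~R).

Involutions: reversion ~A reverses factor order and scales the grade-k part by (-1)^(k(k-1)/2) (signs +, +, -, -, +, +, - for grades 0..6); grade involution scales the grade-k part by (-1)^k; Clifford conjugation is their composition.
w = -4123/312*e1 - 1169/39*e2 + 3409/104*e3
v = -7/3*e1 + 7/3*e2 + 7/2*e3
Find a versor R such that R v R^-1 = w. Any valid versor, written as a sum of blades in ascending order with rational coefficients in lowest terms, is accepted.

Key observation: q(v) = q(w) = -49/36 (sandwiches preserve the norm), so R = v + w = -1617/104*e1 - 1078/39*e2 + 3773/104*e3 works whenever it is invertible — the component of v along it is kept and (v - w)/2 reverses, sending v to w.
Answer: -1617/104*e1 - 1078/39*e2 + 3773/104*e3
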